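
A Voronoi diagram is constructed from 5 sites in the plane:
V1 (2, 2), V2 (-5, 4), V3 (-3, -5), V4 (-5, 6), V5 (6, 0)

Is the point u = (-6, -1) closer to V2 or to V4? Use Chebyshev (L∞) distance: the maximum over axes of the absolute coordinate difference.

d(u,V2) = max(1, 5) = 5
d(u,V4) = max(1, 7) = 7
5 < 7, so V2 is closer.

V2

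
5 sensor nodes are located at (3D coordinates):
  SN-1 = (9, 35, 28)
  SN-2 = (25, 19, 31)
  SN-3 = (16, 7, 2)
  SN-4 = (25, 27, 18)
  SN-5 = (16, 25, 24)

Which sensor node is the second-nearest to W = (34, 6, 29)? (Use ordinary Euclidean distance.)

Squared Euclidean distances:
d²(W, SN-1) = 625 + 841 + 1 = 1467
d²(W, SN-2) = 81 + 169 + 4 = 254
d²(W, SN-3) = 324 + 1 + 729 = 1054
d²(W, SN-4) = 81 + 441 + 121 = 643
d²(W, SN-5) = 324 + 361 + 25 = 710
Sorted ascending: SN-2, SN-4, SN-5, … — the second-nearest is SN-4.

SN-4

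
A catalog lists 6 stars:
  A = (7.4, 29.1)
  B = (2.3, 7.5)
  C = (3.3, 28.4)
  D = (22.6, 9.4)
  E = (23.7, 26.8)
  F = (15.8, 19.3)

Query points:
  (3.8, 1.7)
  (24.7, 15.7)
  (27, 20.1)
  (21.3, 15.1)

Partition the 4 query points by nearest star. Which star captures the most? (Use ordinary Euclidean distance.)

(3.8, 1.7) — d² to each: A:763.72, B:35.89, C:713.14, D:412.73, E:1026.02, F:453.76 → nearest is B
(24.7, 15.7) — d² to each: A:478.85, B:569, C:619.25, D:44.1, E:124.21, F:92.17 → nearest is D
(27, 20.1) — d² to each: A:465.16, B:768.85, C:630.58, D:133.85, E:55.78, F:126.08 → nearest is E
(21.3, 15.1) — d² to each: A:389.21, B:418.76, C:500.89, D:34.18, E:142.65, F:47.89 → nearest is D
Tally — B:1, D:2, E:1. D captures the most (2).

D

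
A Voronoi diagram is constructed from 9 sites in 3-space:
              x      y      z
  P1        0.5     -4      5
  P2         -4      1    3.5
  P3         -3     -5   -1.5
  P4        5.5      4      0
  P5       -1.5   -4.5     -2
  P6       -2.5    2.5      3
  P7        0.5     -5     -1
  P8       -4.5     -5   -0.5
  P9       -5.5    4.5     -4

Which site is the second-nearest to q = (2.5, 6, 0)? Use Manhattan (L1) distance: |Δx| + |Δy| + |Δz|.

d(q,P1) = 2 + 10 + 5 = 17
d(q,P2) = 6.5 + 5 + 3.5 = 15
d(q,P3) = 5.5 + 11 + 1.5 = 18
d(q,P4) = 3 + 2 + 0 = 5
d(q,P5) = 4 + 10.5 + 2 = 16.5
d(q,P6) = 5 + 3.5 + 3 = 11.5
d(q,P7) = 2 + 11 + 1 = 14
d(q,P8) = 7 + 11 + 0.5 = 18.5
d(q,P9) = 8 + 1.5 + 4 = 13.5
Sorted ascending: P4, P6, P9, … — the second-nearest is P6.

P6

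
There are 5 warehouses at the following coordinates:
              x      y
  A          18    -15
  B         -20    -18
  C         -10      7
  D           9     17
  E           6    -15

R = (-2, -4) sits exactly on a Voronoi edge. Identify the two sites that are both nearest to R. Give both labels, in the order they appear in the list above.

C and E

Squared distances from R to each site:
|RA|² = (-2−18)² + (-4−(-15))² = 400 + 121 = 521
|RB|² = (-2−(-20))² + (-4−(-18))² = 324 + 196 = 520
|RC|² = (-2−(-10))² + (-4−7)² = 64 + 121 = 185
|RD|² = (-2−9)² + (-4−17)² = 121 + 441 = 562
|RE|² = (-2−6)² + (-4−(-15))² = 64 + 121 = 185
R is equidistant from C and E (both at squared distance 185), and every other site is strictly farther — so R lies on the C–E Voronoi edge.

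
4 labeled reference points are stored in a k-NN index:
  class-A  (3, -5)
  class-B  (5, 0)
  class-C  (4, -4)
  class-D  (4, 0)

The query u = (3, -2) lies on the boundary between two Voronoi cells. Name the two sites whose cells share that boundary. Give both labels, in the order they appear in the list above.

class-C and class-D

Squared distances from u to each site:
d²(u, class-A) = (3−3)² + (-2−(-5))² = 0 + 9 = 9
d²(u, class-B) = (3−5)² + (-2−0)² = 4 + 4 = 8
d²(u, class-C) = (3−4)² + (-2−(-4))² = 1 + 4 = 5
d²(u, class-D) = (3−4)² + (-2−0)² = 1 + 4 = 5
u is equidistant from class-C and class-D (both at squared distance 5), and every other site is strictly farther — so u lies on the class-C–class-D Voronoi edge.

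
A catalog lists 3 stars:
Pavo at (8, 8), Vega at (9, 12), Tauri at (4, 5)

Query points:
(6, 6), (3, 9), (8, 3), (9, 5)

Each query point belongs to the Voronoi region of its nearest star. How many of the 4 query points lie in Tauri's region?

3

(6, 6) — d² to each: Pavo:8, Vega:45, Tauri:5 → nearest is Tauri
(3, 9) — d² to each: Pavo:26, Vega:45, Tauri:17 → nearest is Tauri
(8, 3) — d² to each: Pavo:25, Vega:82, Tauri:20 → nearest is Tauri
(9, 5) — d² to each: Pavo:10, Vega:49, Tauri:25 → nearest is Pavo
3 of the 4 points have Tauri as nearest.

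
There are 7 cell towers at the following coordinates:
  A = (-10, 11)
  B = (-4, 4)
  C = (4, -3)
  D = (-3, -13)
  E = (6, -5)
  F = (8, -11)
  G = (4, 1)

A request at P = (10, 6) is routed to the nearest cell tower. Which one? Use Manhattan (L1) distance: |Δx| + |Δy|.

G

d(P,A) = |10−(-10)| + |6−11| = 20 + 5 = 25
d(P,B) = |10−(-4)| + |6−4| = 14 + 2 = 16
d(P,C) = |10−4| + |6−(-3)| = 6 + 9 = 15
d(P,D) = |10−(-3)| + |6−(-13)| = 13 + 19 = 32
d(P,E) = |10−6| + |6−(-5)| = 4 + 11 = 15
d(P,F) = |10−8| + |6−(-11)| = 2 + 17 = 19
d(P,G) = |10−4| + |6−1| = 6 + 5 = 11
Minimum is at G.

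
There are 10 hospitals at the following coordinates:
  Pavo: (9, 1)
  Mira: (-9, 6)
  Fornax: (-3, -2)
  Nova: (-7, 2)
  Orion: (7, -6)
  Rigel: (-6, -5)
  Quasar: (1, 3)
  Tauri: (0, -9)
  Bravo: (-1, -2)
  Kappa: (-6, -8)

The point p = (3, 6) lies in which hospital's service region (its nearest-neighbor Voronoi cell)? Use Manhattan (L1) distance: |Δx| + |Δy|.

Quasar

d(p, Pavo) = |3−9| + |6−1| = 6 + 5 = 11
d(p, Mira) = |3−(-9)| + |6−6| = 12 + 0 = 12
d(p, Fornax) = |3−(-3)| + |6−(-2)| = 6 + 8 = 14
d(p, Nova) = |3−(-7)| + |6−2| = 10 + 4 = 14
d(p, Orion) = |3−7| + |6−(-6)| = 4 + 12 = 16
d(p, Rigel) = |3−(-6)| + |6−(-5)| = 9 + 11 = 20
d(p, Quasar) = |3−1| + |6−3| = 2 + 3 = 5
d(p, Tauri) = |3−0| + |6−(-9)| = 3 + 15 = 18
d(p, Bravo) = |3−(-1)| + |6−(-2)| = 4 + 8 = 12
d(p, Kappa) = |3−(-6)| + |6−(-8)| = 9 + 14 = 23
Quasar is nearest.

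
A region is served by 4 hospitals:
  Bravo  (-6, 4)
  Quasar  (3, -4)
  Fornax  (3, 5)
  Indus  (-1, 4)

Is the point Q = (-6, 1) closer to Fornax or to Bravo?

Compare squared distances:
d²(Q, Fornax) = (-6−3)² + (1−5)² = 81 + 16 = 97
d²(Q, Bravo) = (-6−(-6))² + (1−4)² = 0 + 9 = 9
97 > 9, so Bravo is closer.

Bravo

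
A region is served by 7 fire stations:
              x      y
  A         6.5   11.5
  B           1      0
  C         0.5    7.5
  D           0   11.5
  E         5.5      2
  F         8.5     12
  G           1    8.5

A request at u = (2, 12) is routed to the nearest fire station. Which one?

Compare squared distances (the ordering matches that of the actual distances):
|uA|² = (2−6.5)² + (12−11.5)² = 20.25 + 0.25 = 20.5
|uB|² = (2−1)² + (12−0)² = 1 + 144 = 145
|uC|² = (2−0.5)² + (12−7.5)² = 2.25 + 20.25 = 22.5
|uD|² = (2−0)² + (12−11.5)² = 4 + 0.25 = 4.25
|uE|² = (2−5.5)² + (12−2)² = 12.25 + 100 = 112.25
|uF|² = (2−8.5)² + (12−12)² = 42.25 + 0 = 42.25
|uG|² = (2−1)² + (12−8.5)² = 1 + 12.25 = 13.25
The smallest is to D, so u lies in the Voronoi region of D.

D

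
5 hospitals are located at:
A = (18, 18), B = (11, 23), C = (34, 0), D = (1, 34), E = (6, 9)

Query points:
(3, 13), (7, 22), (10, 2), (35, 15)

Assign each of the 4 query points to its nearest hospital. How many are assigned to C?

1

(3, 13) — d² to each: A:250, B:164, C:1130, D:445, E:25 → nearest is E
(7, 22) — d² to each: A:137, B:17, C:1213, D:180, E:170 → nearest is B
(10, 2) — d² to each: A:320, B:442, C:580, D:1105, E:65 → nearest is E
(35, 15) — d² to each: A:298, B:640, C:226, D:1517, E:877 → nearest is C
1 of the 4 points has C as nearest.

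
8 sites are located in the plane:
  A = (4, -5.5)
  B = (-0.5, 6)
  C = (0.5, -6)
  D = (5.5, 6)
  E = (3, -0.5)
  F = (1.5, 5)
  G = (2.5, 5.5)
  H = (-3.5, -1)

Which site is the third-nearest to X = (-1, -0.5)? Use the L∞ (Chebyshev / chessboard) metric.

A

d(X,A) = max(5, 5) = 5
d(X,B) = max(0.5, 6.5) = 6.5
d(X,C) = max(1.5, 5.5) = 5.5
d(X,D) = max(6.5, 6.5) = 6.5
d(X,E) = max(4, 0) = 4
d(X,F) = max(2.5, 5.5) = 5.5
d(X,G) = max(3.5, 6) = 6
d(X,H) = max(2.5, 0.5) = 2.5
Sorted ascending: H, E, A, C, … — the third-nearest is A.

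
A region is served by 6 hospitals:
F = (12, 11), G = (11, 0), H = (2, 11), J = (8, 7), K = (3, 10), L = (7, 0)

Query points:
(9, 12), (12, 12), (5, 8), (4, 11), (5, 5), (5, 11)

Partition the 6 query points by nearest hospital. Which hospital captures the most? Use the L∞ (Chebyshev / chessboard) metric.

K

(9, 12) — d to each: F:3, G:12, H:7, J:5, K:6, L:12 → nearest is F
(12, 12) — d to each: F:1, G:12, H:10, J:5, K:9, L:12 → nearest is F
(5, 8) — d to each: F:7, G:8, H:3, J:3, K:2, L:8 → nearest is K
(4, 11) — d to each: F:8, G:11, H:2, J:4, K:1, L:11 → nearest is K
(5, 5) — d to each: F:7, G:6, H:6, J:3, K:5, L:5 → nearest is J
(5, 11) — d to each: F:7, G:11, H:3, J:4, K:2, L:11 → nearest is K
Tally — F:2, J:1, K:3. K captures the most (3).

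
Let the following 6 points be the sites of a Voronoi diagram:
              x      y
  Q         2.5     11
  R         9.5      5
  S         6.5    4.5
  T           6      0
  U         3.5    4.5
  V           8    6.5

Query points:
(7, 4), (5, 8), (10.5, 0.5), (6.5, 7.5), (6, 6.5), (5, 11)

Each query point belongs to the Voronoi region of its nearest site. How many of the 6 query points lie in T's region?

(7, 4) — d² to each: Q:69.25, R:7.25, S:0.5, T:17, U:12.5, V:7.25 → nearest is S
(5, 8) — d² to each: Q:15.25, R:29.25, S:14.5, T:65, U:14.5, V:11.25 → nearest is V
(10.5, 0.5) — d² to each: Q:174.25, R:21.25, S:32, T:20.5, U:65, V:42.25 → nearest is T
(6.5, 7.5) — d² to each: Q:28.25, R:15.25, S:9, T:56.5, U:18, V:3.25 → nearest is V
(6, 6.5) — d² to each: Q:32.5, R:14.5, S:4.25, T:42.25, U:10.25, V:4 → nearest is V
(5, 11) — d² to each: Q:6.25, R:56.25, S:44.5, T:122, U:44.5, V:29.25 → nearest is Q
1 of the 6 points has T as nearest.

1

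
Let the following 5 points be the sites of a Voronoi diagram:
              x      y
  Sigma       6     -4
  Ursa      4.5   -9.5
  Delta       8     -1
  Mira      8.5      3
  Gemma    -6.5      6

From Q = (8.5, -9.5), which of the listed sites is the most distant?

Gemma

Compare squared distances (the ordering matches that of the actual distances):
d²(Q, Sigma) = (8.5−6)² + (-9.5−(-4))² = 6.25 + 30.25 = 36.5
d²(Q, Ursa) = (8.5−4.5)² + (-9.5−(-9.5))² = 16 + 0 = 16
d²(Q, Delta) = (8.5−8)² + (-9.5−(-1))² = 0.25 + 72.25 = 72.5
d²(Q, Mira) = (8.5−8.5)² + (-9.5−3)² = 0 + 156.25 = 156.25
d²(Q, Gemma) = (8.5−(-6.5))² + (-9.5−6)² = 225 + 240.25 = 465.25
The largest is to Gemma.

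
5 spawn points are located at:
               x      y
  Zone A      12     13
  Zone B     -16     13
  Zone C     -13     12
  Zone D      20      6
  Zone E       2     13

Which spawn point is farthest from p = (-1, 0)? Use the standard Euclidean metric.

Compare squared distances (the ordering matches that of the actual distances):
d²(p, Zone A) = (-1−12)² + (0−13)² = 169 + 169 = 338
d²(p, Zone B) = (-1−(-16))² + (0−13)² = 225 + 169 = 394
d²(p, Zone C) = (-1−(-13))² + (0−12)² = 144 + 144 = 288
d²(p, Zone D) = (-1−20)² + (0−6)² = 441 + 36 = 477
d²(p, Zone E) = (-1−2)² + (0−13)² = 9 + 169 = 178
The largest is to Zone D.

Zone D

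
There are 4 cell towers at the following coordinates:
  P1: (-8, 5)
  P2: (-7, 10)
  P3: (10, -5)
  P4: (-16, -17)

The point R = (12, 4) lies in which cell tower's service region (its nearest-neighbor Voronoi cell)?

Since √ is increasing, it suffices to compare squared distances:
|RP1|² = (12−(-8))² + (4−5)² = 400 + 1 = 401
|RP2|² = (12−(-7))² + (4−10)² = 361 + 36 = 397
|RP3|² = (12−10)² + (4−(-5))² = 4 + 81 = 85
|RP4|² = (12−(-16))² + (4−(-17))² = 784 + 441 = 1225
P3 is nearest.

P3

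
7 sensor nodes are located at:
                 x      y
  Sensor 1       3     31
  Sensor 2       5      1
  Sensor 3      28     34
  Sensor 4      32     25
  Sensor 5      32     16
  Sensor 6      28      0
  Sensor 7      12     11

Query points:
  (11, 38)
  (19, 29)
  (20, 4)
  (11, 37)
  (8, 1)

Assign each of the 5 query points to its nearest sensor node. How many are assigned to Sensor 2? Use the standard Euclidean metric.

(11, 38) — d² to each: Sensor 1:113, Sensor 2:1405, Sensor 3:305, Sensor 4:610, Sensor 5:925, Sensor 6:1733, Sensor 7:730 → nearest is Sensor 1
(19, 29) — d² to each: Sensor 1:260, Sensor 2:980, Sensor 3:106, Sensor 4:185, Sensor 5:338, Sensor 6:922, Sensor 7:373 → nearest is Sensor 3
(20, 4) — d² to each: Sensor 1:1018, Sensor 2:234, Sensor 3:964, Sensor 4:585, Sensor 5:288, Sensor 6:80, Sensor 7:113 → nearest is Sensor 6
(11, 37) — d² to each: Sensor 1:100, Sensor 2:1332, Sensor 3:298, Sensor 4:585, Sensor 5:882, Sensor 6:1658, Sensor 7:677 → nearest is Sensor 1
(8, 1) — d² to each: Sensor 1:925, Sensor 2:9, Sensor 3:1489, Sensor 4:1152, Sensor 5:801, Sensor 6:401, Sensor 7:116 → nearest is Sensor 2
1 of the 5 points has Sensor 2 as nearest.

1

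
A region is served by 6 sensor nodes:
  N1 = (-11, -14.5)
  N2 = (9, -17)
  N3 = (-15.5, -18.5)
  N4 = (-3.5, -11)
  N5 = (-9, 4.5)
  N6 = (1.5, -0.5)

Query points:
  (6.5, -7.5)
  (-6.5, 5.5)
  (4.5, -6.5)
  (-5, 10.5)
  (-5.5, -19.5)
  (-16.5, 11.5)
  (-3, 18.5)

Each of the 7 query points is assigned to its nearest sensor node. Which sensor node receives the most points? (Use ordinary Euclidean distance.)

N5

(6.5, -7.5) — d² to each: N1:355.25, N2:96.5, N3:605, N4:112.25, N5:384.25, N6:74 → nearest is N6
(-6.5, 5.5) — d² to each: N1:420.25, N2:746.5, N3:657, N4:281.25, N5:7.25, N6:100 → nearest is N5
(4.5, -6.5) — d² to each: N1:304.25, N2:130.5, N3:544, N4:84.25, N5:303.25, N6:45 → nearest is N6
(-5, 10.5) — d² to each: N1:661, N2:952.25, N3:951.25, N4:464.5, N5:52, N6:163.25 → nearest is N5
(-5.5, -19.5) — d² to each: N1:55.25, N2:216.5, N3:101, N4:76.25, N5:588.25, N6:410 → nearest is N1
(-16.5, 11.5) — d² to each: N1:706.25, N2:1462.5, N3:901, N4:675.25, N5:105.25, N6:468 → nearest is N5
(-3, 18.5) — d² to each: N1:1153, N2:1404.25, N3:1525.25, N4:870.5, N5:232, N6:381.25 → nearest is N5
Tally — N1:1, N5:4, N6:2. N5 captures the most (4).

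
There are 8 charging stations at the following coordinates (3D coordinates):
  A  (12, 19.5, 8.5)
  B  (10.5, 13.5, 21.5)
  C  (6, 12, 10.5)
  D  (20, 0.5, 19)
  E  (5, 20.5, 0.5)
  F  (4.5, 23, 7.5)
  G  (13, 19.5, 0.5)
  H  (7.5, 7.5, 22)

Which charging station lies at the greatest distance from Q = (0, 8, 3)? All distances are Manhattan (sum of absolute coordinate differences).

D

d(Q,A) = |0−12| + |8−19.5| + |3−8.5| = 12 + 11.5 + 5.5 = 29
d(Q,B) = |0−10.5| + |8−13.5| + |3−21.5| = 10.5 + 5.5 + 18.5 = 34.5
d(Q,C) = |0−6| + |8−12| + |3−10.5| = 6 + 4 + 7.5 = 17.5
d(Q,D) = |0−20| + |8−0.5| + |3−19| = 20 + 7.5 + 16 = 43.5
d(Q,E) = |0−5| + |8−20.5| + |3−0.5| = 5 + 12.5 + 2.5 = 20
d(Q,F) = |0−4.5| + |8−23| + |3−7.5| = 4.5 + 15 + 4.5 = 24
d(Q,G) = |0−13| + |8−19.5| + |3−0.5| = 13 + 11.5 + 2.5 = 27
d(Q,H) = |0−7.5| + |8−7.5| + |3−22| = 7.5 + 0.5 + 19 = 27
The largest is to D.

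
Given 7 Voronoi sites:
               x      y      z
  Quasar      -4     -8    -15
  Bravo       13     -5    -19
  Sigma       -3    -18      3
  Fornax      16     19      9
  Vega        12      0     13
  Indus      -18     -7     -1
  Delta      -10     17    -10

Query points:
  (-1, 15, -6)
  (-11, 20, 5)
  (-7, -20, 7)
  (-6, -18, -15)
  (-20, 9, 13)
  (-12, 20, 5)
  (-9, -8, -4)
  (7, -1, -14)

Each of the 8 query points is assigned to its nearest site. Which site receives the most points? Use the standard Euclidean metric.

Delta

(-1, 15, -6) — d² to each: Quasar:619, Bravo:765, Sigma:1174, Fornax:530, Vega:755, Indus:798, Delta:101 → nearest is Delta
(-11, 20, 5) — d² to each: Quasar:1233, Bravo:1777, Sigma:1512, Fornax:746, Vega:993, Indus:814, Delta:235 → nearest is Delta
(-7, -20, 7) — d² to each: Quasar:637, Bravo:1301, Sigma:36, Fornax:2054, Vega:797, Indus:354, Delta:1667 → nearest is Sigma
(-6, -18, -15) — d² to each: Quasar:104, Bravo:546, Sigma:333, Fornax:2429, Vega:1432, Indus:461, Delta:1266 → nearest is Quasar
(-20, 9, 13) — d² to each: Quasar:1329, Bravo:2309, Sigma:1118, Fornax:1412, Vega:1105, Indus:456, Delta:693 → nearest is Indus
(-12, 20, 5) — d² to each: Quasar:1248, Bravo:1826, Sigma:1529, Fornax:801, Vega:1040, Indus:801, Delta:238 → nearest is Delta
(-9, -8, -4) — d² to each: Quasar:146, Bravo:718, Sigma:185, Fornax:1523, Vega:794, Indus:91, Delta:662 → nearest is Indus
(7, -1, -14) — d² to each: Quasar:171, Bravo:77, Sigma:678, Fornax:1010, Vega:755, Indus:830, Delta:629 → nearest is Bravo
Tally — Quasar:1, Bravo:1, Sigma:1, Indus:2, Delta:3. Delta captures the most (3).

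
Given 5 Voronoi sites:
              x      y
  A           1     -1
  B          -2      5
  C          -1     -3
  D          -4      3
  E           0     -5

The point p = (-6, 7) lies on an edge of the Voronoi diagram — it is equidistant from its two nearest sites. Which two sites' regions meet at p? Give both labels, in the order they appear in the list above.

Squared distances from p to each site:
|pA|² = (-6−1)² + (7−(-1))² = 49 + 64 = 113
|pB|² = (-6−(-2))² + (7−5)² = 16 + 4 = 20
|pC|² = (-6−(-1))² + (7−(-3))² = 25 + 100 = 125
|pD|² = (-6−(-4))² + (7−3)² = 4 + 16 = 20
|pE|² = (-6−0)² + (7−(-5))² = 36 + 144 = 180
p is equidistant from B and D (both at squared distance 20), and every other site is strictly farther — so p lies on the B–D Voronoi edge.

B and D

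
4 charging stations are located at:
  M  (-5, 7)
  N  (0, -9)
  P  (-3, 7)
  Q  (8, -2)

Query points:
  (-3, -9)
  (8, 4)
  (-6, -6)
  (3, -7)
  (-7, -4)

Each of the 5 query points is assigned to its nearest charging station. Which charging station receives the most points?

(-3, -9) — d² to each: M:260, N:9, P:256, Q:170 → nearest is N
(8, 4) — d² to each: M:178, N:233, P:130, Q:36 → nearest is Q
(-6, -6) — d² to each: M:170, N:45, P:178, Q:212 → nearest is N
(3, -7) — d² to each: M:260, N:13, P:232, Q:50 → nearest is N
(-7, -4) — d² to each: M:125, N:74, P:137, Q:229 → nearest is N
Tally — N:4, Q:1. N captures the most (4).

N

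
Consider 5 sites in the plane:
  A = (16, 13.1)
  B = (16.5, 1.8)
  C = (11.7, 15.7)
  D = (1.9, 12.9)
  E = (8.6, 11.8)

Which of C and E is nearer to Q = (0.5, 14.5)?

E

Compare squared distances:
|QC|² = (0.5−11.7)² + (14.5−15.7)² = 125.44 + 1.44 = 126.88
|QE|² = (0.5−8.6)² + (14.5−11.8)² = 65.61 + 7.29 = 72.9
126.88 > 72.9, so E is closer.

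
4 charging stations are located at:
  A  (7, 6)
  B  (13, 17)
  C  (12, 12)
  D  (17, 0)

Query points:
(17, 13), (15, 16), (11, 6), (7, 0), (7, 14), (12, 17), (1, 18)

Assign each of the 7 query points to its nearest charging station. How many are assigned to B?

3

(17, 13) — d² to each: A:149, B:32, C:26, D:169 → nearest is C
(15, 16) — d² to each: A:164, B:5, C:25, D:260 → nearest is B
(11, 6) — d² to each: A:16, B:125, C:37, D:72 → nearest is A
(7, 0) — d² to each: A:36, B:325, C:169, D:100 → nearest is A
(7, 14) — d² to each: A:64, B:45, C:29, D:296 → nearest is C
(12, 17) — d² to each: A:146, B:1, C:25, D:314 → nearest is B
(1, 18) — d² to each: A:180, B:145, C:157, D:580 → nearest is B
3 of the 7 points have B as nearest.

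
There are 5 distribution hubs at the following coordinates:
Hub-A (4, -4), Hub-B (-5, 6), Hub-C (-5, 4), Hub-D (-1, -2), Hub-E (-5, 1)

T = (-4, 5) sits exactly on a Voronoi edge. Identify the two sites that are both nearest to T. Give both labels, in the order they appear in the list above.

Squared distances from T to each site:
d²(T, Hub-A) = (-4−4)² + (5−(-4))² = 64 + 81 = 145
d²(T, Hub-B) = (-4−(-5))² + (5−6)² = 1 + 1 = 2
d²(T, Hub-C) = (-4−(-5))² + (5−4)² = 1 + 1 = 2
d²(T, Hub-D) = (-4−(-1))² + (5−(-2))² = 9 + 49 = 58
d²(T, Hub-E) = (-4−(-5))² + (5−1)² = 1 + 16 = 17
T is equidistant from Hub-B and Hub-C (both at squared distance 2), and every other site is strictly farther — so T lies on the Hub-B–Hub-C Voronoi edge.

Hub-B and Hub-C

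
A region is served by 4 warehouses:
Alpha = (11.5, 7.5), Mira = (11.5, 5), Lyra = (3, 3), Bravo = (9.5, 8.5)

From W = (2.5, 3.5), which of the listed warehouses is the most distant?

Since √ is increasing, it suffices to compare squared distances:
d²(W, Alpha) = (2.5−11.5)² + (3.5−7.5)² = 81 + 16 = 97
d²(W, Mira) = (2.5−11.5)² + (3.5−5)² = 81 + 2.25 = 83.25
d²(W, Lyra) = (2.5−3)² + (3.5−3)² = 0.25 + 0.25 = 0.5
d²(W, Bravo) = (2.5−9.5)² + (3.5−8.5)² = 49 + 25 = 74
The largest is to Alpha.

Alpha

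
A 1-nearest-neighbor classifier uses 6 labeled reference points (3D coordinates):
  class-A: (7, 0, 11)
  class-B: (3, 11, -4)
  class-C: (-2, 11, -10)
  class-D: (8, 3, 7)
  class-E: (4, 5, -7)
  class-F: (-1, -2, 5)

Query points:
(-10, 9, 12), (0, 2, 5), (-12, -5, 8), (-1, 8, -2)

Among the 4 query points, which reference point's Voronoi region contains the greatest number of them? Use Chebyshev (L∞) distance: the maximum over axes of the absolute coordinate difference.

(-10, 9, 12) — d to each: class-A:17, class-B:16, class-C:22, class-D:18, class-E:19, class-F:11 → nearest is class-F
(0, 2, 5) — d to each: class-A:7, class-B:9, class-C:15, class-D:8, class-E:12, class-F:4 → nearest is class-F
(-12, -5, 8) — d to each: class-A:19, class-B:16, class-C:18, class-D:20, class-E:16, class-F:11 → nearest is class-F
(-1, 8, -2) — d to each: class-A:13, class-B:4, class-C:8, class-D:9, class-E:5, class-F:10 → nearest is class-B
Tally — class-B:1, class-F:3. class-F captures the most (3).

class-F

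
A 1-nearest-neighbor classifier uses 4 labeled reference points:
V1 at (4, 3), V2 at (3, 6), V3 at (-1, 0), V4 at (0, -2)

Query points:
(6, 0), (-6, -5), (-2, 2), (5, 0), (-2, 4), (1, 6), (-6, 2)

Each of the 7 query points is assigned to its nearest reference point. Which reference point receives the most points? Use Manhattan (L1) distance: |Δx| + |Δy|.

(6, 0) — d to each: V1:5, V2:9, V3:7, V4:8 → nearest is V1
(-6, -5) — d to each: V1:18, V2:20, V3:10, V4:9 → nearest is V4
(-2, 2) — d to each: V1:7, V2:9, V3:3, V4:6 → nearest is V3
(5, 0) — d to each: V1:4, V2:8, V3:6, V4:7 → nearest is V1
(-2, 4) — d to each: V1:7, V2:7, V3:5, V4:8 → nearest is V3
(1, 6) — d to each: V1:6, V2:2, V3:8, V4:9 → nearest is V2
(-6, 2) — d to each: V1:11, V2:13, V3:7, V4:10 → nearest is V3
Tally — V1:2, V2:1, V3:3, V4:1. V3 captures the most (3).

V3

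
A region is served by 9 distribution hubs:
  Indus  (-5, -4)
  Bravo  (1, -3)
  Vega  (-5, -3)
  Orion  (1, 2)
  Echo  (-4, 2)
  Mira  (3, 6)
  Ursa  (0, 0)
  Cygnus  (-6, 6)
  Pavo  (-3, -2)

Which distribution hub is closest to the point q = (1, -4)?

Compare squared distances (the ordering matches that of the actual distances):
d²(q, Indus) = (1−(-5))² + (-4−(-4))² = 36 + 0 = 36
d²(q, Bravo) = (1−1)² + (-4−(-3))² = 0 + 1 = 1
d²(q, Vega) = (1−(-5))² + (-4−(-3))² = 36 + 1 = 37
d²(q, Orion) = (1−1)² + (-4−2)² = 0 + 36 = 36
d²(q, Echo) = (1−(-4))² + (-4−2)² = 25 + 36 = 61
d²(q, Mira) = (1−3)² + (-4−6)² = 4 + 100 = 104
d²(q, Ursa) = (1−0)² + (-4−0)² = 1 + 16 = 17
d²(q, Cygnus) = (1−(-6))² + (-4−6)² = 49 + 100 = 149
d²(q, Pavo) = (1−(-3))² + (-4−(-2))² = 16 + 4 = 20
The smallest is to Bravo, so q lies in the Voronoi region of Bravo.

Bravo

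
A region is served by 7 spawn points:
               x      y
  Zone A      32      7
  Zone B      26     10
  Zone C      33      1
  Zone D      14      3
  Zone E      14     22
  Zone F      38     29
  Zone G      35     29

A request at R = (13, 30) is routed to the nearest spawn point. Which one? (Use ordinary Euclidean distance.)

Zone E

Compare squared distances (the ordering matches that of the actual distances):
d²(R, Zone A) = (13−32)² + (30−7)² = 361 + 529 = 890
d²(R, Zone B) = (13−26)² + (30−10)² = 169 + 400 = 569
d²(R, Zone C) = (13−33)² + (30−1)² = 400 + 841 = 1241
d²(R, Zone D) = (13−14)² + (30−3)² = 1 + 729 = 730
d²(R, Zone E) = (13−14)² + (30−22)² = 1 + 64 = 65
d²(R, Zone F) = (13−38)² + (30−29)² = 625 + 1 = 626
d²(R, Zone G) = (13−35)² + (30−29)² = 484 + 1 = 485
Minimum is at Zone E.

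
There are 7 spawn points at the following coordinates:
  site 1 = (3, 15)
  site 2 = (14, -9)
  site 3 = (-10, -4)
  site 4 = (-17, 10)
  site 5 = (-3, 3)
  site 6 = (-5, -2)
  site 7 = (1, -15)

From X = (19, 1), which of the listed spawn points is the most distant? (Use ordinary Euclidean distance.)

site 4

Squared Euclidean distances:
d²(X, site 1) = (19−3)² + (1−15)² = 256 + 196 = 452
d²(X, site 2) = (19−14)² + (1−(-9))² = 25 + 100 = 125
d²(X, site 3) = (19−(-10))² + (1−(-4))² = 841 + 25 = 866
d²(X, site 4) = (19−(-17))² + (1−10)² = 1296 + 81 = 1377
d²(X, site 5) = (19−(-3))² + (1−3)² = 484 + 4 = 488
d²(X, site 6) = (19−(-5))² + (1−(-2))² = 576 + 9 = 585
d²(X, site 7) = (19−1)² + (1−(-15))² = 324 + 256 = 580
The largest is to site 4.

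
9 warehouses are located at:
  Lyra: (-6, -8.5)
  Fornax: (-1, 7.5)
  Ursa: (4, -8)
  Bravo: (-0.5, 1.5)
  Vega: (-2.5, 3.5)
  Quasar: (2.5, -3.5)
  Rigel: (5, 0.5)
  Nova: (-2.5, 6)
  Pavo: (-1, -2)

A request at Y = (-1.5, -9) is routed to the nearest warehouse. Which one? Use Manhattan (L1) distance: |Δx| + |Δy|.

d(Y, Lyra) = |-1.5−(-6)| + |-9−(-8.5)| = 4.5 + 0.5 = 5
d(Y, Fornax) = |-1.5−(-1)| + |-9−7.5| = 0.5 + 16.5 = 17
d(Y, Ursa) = |-1.5−4| + |-9−(-8)| = 5.5 + 1 = 6.5
d(Y, Bravo) = |-1.5−(-0.5)| + |-9−1.5| = 1 + 10.5 = 11.5
d(Y, Vega) = |-1.5−(-2.5)| + |-9−3.5| = 1 + 12.5 = 13.5
d(Y, Quasar) = |-1.5−2.5| + |-9−(-3.5)| = 4 + 5.5 = 9.5
d(Y, Rigel) = |-1.5−5| + |-9−0.5| = 6.5 + 9.5 = 16
d(Y, Nova) = |-1.5−(-2.5)| + |-9−6| = 1 + 15 = 16
d(Y, Pavo) = |-1.5−(-1)| + |-9−(-2)| = 0.5 + 7 = 7.5
Lyra is nearest.

Lyra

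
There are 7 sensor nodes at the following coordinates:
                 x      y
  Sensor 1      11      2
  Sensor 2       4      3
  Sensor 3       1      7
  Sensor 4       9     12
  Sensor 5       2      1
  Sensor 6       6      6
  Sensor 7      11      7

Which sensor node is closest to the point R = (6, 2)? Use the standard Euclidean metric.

Squared Euclidean distances:
d²(R, Sensor 1) = (6−11)² + (2−2)² = 25 + 0 = 25
d²(R, Sensor 2) = (6−4)² + (2−3)² = 4 + 1 = 5
d²(R, Sensor 3) = (6−1)² + (2−7)² = 25 + 25 = 50
d²(R, Sensor 4) = (6−9)² + (2−12)² = 9 + 100 = 109
d²(R, Sensor 5) = (6−2)² + (2−1)² = 16 + 1 = 17
d²(R, Sensor 6) = (6−6)² + (2−6)² = 0 + 16 = 16
d²(R, Sensor 7) = (6−11)² + (2−7)² = 25 + 25 = 50
Sensor 2 is nearest.

Sensor 2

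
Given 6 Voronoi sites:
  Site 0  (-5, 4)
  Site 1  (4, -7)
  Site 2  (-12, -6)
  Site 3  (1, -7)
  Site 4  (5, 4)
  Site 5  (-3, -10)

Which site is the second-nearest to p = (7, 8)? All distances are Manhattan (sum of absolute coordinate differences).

Site 0

d(p, Site 0) = |7−(-5)| + |8−4| = 12 + 4 = 16
d(p, Site 1) = |7−4| + |8−(-7)| = 3 + 15 = 18
d(p, Site 2) = |7−(-12)| + |8−(-6)| = 19 + 14 = 33
d(p, Site 3) = |7−1| + |8−(-7)| = 6 + 15 = 21
d(p, Site 4) = |7−5| + |8−4| = 2 + 4 = 6
d(p, Site 5) = |7−(-3)| + |8−(-10)| = 10 + 18 = 28
Sorted ascending: Site 4, Site 0, Site 1, … — the second-nearest is Site 0.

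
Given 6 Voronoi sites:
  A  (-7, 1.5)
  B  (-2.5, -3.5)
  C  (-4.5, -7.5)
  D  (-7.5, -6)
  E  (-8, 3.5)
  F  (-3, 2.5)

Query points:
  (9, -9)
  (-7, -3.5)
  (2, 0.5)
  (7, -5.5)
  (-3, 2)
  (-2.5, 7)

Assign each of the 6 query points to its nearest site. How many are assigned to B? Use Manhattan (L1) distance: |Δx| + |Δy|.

1

(9, -9) — d to each: A:26.5, B:17, C:15, D:19.5, E:29.5, F:23.5 → nearest is C
(-7, -3.5) — d to each: A:5, B:4.5, C:6.5, D:3, E:8, F:10 → nearest is D
(2, 0.5) — d to each: A:10, B:8.5, C:14.5, D:16, E:13, F:7 → nearest is F
(7, -5.5) — d to each: A:21, B:11.5, C:13.5, D:15, E:24, F:18 → nearest is B
(-3, 2) — d to each: A:4.5, B:6, C:11, D:12.5, E:6.5, F:0.5 → nearest is F
(-2.5, 7) — d to each: A:10, B:10.5, C:16.5, D:18, E:9, F:5 → nearest is F
1 of the 6 points has B as nearest.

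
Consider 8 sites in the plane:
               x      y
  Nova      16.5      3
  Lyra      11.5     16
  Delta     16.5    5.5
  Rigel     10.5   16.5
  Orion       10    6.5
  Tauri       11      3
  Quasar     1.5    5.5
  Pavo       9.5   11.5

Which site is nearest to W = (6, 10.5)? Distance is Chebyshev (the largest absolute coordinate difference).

Pavo

d(W, Nova) = max(10.5, 7.5) = 10.5
d(W, Lyra) = max(5.5, 5.5) = 5.5
d(W, Delta) = max(10.5, 5) = 10.5
d(W, Rigel) = max(4.5, 6) = 6
d(W, Orion) = max(4, 4) = 4
d(W, Tauri) = max(5, 7.5) = 7.5
d(W, Quasar) = max(4.5, 5) = 5
d(W, Pavo) = max(3.5, 1) = 3.5
Minimum is at Pavo.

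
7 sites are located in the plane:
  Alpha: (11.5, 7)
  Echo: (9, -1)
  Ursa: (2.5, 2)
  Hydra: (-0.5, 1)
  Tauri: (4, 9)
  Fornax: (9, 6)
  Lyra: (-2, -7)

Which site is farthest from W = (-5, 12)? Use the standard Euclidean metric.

Since √ is increasing, it suffices to compare squared distances:
d²(W, Alpha) = (-5−11.5)² + (12−7)² = 272.25 + 25 = 297.25
d²(W, Echo) = (-5−9)² + (12−(-1))² = 196 + 169 = 365
d²(W, Ursa) = (-5−2.5)² + (12−2)² = 56.25 + 100 = 156.25
d²(W, Hydra) = (-5−(-0.5))² + (12−1)² = 20.25 + 121 = 141.25
d²(W, Tauri) = (-5−4)² + (12−9)² = 81 + 9 = 90
d²(W, Fornax) = (-5−9)² + (12−6)² = 196 + 36 = 232
d²(W, Lyra) = (-5−(-2))² + (12−(-7))² = 9 + 361 = 370
The largest is to Lyra.

Lyra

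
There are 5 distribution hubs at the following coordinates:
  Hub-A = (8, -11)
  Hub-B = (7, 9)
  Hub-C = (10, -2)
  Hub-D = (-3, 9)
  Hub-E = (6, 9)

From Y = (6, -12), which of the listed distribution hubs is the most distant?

Compare squared distances (the ordering matches that of the actual distances):
d²(Y, Hub-A) = 4 + 1 = 5
d²(Y, Hub-B) = 1 + 441 = 442
d²(Y, Hub-C) = 16 + 100 = 116
d²(Y, Hub-D) = 81 + 441 = 522
d²(Y, Hub-E) = 0 + 441 = 441
The largest is to Hub-D.

Hub-D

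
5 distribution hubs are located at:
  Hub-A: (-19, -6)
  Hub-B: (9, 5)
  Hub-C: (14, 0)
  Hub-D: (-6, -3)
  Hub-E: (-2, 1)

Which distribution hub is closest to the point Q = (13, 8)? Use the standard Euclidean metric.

Hub-B

Compare squared distances (the ordering matches that of the actual distances):
d²(Q, Hub-A) = 1024 + 196 = 1220
d²(Q, Hub-B) = 16 + 9 = 25
d²(Q, Hub-C) = 1 + 64 = 65
d²(Q, Hub-D) = 361 + 121 = 482
d²(Q, Hub-E) = 225 + 49 = 274
The smallest is to Hub-B, so Q lies in the Voronoi region of Hub-B.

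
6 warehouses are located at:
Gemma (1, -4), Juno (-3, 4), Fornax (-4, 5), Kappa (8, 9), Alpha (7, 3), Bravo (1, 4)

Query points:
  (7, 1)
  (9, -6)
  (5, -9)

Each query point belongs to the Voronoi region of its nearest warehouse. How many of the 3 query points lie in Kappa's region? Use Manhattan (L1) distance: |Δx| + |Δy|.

0

(7, 1) — d to each: Gemma:11, Juno:13, Fornax:15, Kappa:9, Alpha:2, Bravo:9 → nearest is Alpha
(9, -6) — d to each: Gemma:10, Juno:22, Fornax:24, Kappa:16, Alpha:11, Bravo:18 → nearest is Gemma
(5, -9) — d to each: Gemma:9, Juno:21, Fornax:23, Kappa:21, Alpha:14, Bravo:17 → nearest is Gemma
0 of the 3 points have Kappa as nearest.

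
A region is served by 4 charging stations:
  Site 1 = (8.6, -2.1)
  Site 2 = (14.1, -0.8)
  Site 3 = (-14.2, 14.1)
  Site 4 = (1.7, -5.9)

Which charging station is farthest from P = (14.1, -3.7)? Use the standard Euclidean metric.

Squared Euclidean distances:
d²(P, Site 1) = (14.1−8.6)² + (-3.7−(-2.1))² = 30.25 + 2.56 = 32.81
d²(P, Site 2) = (14.1−14.1)² + (-3.7−(-0.8))² = 0 + 8.41 = 8.41
d²(P, Site 3) = (14.1−(-14.2))² + (-3.7−14.1)² = 800.89 + 316.84 = 1117.73
d²(P, Site 4) = (14.1−1.7)² + (-3.7−(-5.9))² = 153.76 + 4.84 = 158.6
The largest is to Site 3.

Site 3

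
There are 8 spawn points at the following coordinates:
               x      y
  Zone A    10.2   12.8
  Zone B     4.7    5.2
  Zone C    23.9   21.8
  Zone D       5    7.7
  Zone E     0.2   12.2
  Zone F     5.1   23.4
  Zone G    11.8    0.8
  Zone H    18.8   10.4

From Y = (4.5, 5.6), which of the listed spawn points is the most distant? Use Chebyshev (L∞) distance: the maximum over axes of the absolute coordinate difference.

Zone C

d(Y, Zone A) = max(5.7, 7.2) = 7.2
d(Y, Zone B) = max(0.2, 0.4) = 0.4
d(Y, Zone C) = max(19.4, 16.2) = 19.4
d(Y, Zone D) = max(0.5, 2.1) = 2.1
d(Y, Zone E) = max(4.3, 6.6) = 6.6
d(Y, Zone F) = max(0.6, 17.8) = 17.8
d(Y, Zone G) = max(7.3, 4.8) = 7.3
d(Y, Zone H) = max(14.3, 4.8) = 14.3
The largest is to Zone C.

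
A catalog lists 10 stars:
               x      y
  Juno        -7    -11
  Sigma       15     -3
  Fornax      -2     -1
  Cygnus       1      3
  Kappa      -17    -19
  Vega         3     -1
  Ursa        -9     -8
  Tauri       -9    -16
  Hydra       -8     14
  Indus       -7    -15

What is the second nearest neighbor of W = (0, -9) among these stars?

Fornax

Since √ is increasing, it suffices to compare squared distances:
d²(W, Juno) = (0−(-7))² + (-9−(-11))² = 49 + 4 = 53
d²(W, Sigma) = (0−15)² + (-9−(-3))² = 225 + 36 = 261
d²(W, Fornax) = (0−(-2))² + (-9−(-1))² = 4 + 64 = 68
d²(W, Cygnus) = (0−1)² + (-9−3)² = 1 + 144 = 145
d²(W, Kappa) = (0−(-17))² + (-9−(-19))² = 289 + 100 = 389
d²(W, Vega) = (0−3)² + (-9−(-1))² = 9 + 64 = 73
d²(W, Ursa) = (0−(-9))² + (-9−(-8))² = 81 + 1 = 82
d²(W, Tauri) = (0−(-9))² + (-9−(-16))² = 81 + 49 = 130
d²(W, Hydra) = (0−(-8))² + (-9−14)² = 64 + 529 = 593
d²(W, Indus) = (0−(-7))² + (-9−(-15))² = 49 + 36 = 85
Sorted ascending: Juno, Fornax, Vega, … — the second-nearest is Fornax.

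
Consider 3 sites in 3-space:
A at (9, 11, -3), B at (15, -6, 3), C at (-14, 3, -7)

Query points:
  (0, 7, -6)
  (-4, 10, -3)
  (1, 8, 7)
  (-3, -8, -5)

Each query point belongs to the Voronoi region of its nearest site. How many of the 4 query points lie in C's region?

2

(0, 7, -6) — d² to each: A:106, B:475, C:213 → nearest is A
(-4, 10, -3) — d² to each: A:170, B:653, C:165 → nearest is C
(1, 8, 7) — d² to each: A:173, B:408, C:446 → nearest is A
(-3, -8, -5) — d² to each: A:509, B:392, C:246 → nearest is C
2 of the 4 points have C as nearest.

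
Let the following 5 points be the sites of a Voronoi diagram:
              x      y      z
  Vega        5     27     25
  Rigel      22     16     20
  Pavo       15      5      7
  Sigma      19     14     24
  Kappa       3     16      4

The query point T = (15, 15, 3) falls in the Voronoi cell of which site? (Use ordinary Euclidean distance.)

Squared Euclidean distances:
d²(T, Vega) = 100 + 144 + 484 = 728
d²(T, Rigel) = 49 + 1 + 289 = 339
d²(T, Pavo) = 0 + 100 + 16 = 116
d²(T, Sigma) = 16 + 1 + 441 = 458
d²(T, Kappa) = 144 + 1 + 1 = 146
The smallest is to Pavo, so T lies in the Voronoi region of Pavo.

Pavo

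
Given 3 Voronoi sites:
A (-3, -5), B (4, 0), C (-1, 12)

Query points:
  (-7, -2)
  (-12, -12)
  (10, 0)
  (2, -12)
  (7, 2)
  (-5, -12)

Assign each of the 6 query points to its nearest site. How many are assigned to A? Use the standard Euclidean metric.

4

(-7, -2) — d² to each: A:25, B:125, C:232 → nearest is A
(-12, -12) — d² to each: A:130, B:400, C:697 → nearest is A
(10, 0) — d² to each: A:194, B:36, C:265 → nearest is B
(2, -12) — d² to each: A:74, B:148, C:585 → nearest is A
(7, 2) — d² to each: A:149, B:13, C:164 → nearest is B
(-5, -12) — d² to each: A:53, B:225, C:592 → nearest is A
4 of the 6 points have A as nearest.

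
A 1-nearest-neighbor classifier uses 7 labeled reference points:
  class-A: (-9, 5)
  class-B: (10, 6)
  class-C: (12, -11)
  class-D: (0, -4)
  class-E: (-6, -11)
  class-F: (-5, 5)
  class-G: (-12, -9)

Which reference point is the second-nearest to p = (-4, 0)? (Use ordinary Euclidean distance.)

Since √ is increasing, it suffices to compare squared distances:
d²(p, class-A) = (-4−(-9))² + (0−5)² = 25 + 25 = 50
d²(p, class-B) = (-4−10)² + (0−6)² = 196 + 36 = 232
d²(p, class-C) = (-4−12)² + (0−(-11))² = 256 + 121 = 377
d²(p, class-D) = (-4−0)² + (0−(-4))² = 16 + 16 = 32
d²(p, class-E) = (-4−(-6))² + (0−(-11))² = 4 + 121 = 125
d²(p, class-F) = (-4−(-5))² + (0−5)² = 1 + 25 = 26
d²(p, class-G) = (-4−(-12))² + (0−(-9))² = 64 + 81 = 145
Sorted ascending: class-F, class-D, class-A, … — the second-nearest is class-D.

class-D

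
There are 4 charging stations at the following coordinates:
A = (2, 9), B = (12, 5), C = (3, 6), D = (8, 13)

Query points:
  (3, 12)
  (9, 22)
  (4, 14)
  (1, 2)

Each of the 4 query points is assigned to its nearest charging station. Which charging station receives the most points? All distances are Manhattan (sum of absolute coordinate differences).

D

(3, 12) — d to each: A:4, B:16, C:6, D:6 → nearest is A
(9, 22) — d to each: A:20, B:20, C:22, D:10 → nearest is D
(4, 14) — d to each: A:7, B:17, C:9, D:5 → nearest is D
(1, 2) — d to each: A:8, B:14, C:6, D:18 → nearest is C
Tally — A:1, C:1, D:2. D captures the most (2).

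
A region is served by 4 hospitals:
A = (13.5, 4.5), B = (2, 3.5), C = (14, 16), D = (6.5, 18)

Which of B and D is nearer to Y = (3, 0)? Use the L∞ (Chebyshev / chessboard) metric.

d(Y,B) = max(1, 3.5) = 3.5
d(Y,D) = max(3.5, 18) = 18
3.5 < 18, so B is closer.

B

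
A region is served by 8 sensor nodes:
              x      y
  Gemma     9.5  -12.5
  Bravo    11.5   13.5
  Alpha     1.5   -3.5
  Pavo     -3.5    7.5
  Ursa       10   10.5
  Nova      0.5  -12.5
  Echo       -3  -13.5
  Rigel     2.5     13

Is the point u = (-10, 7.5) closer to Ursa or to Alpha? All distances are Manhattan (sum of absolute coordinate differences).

d(u, Ursa) = |-10−10| + |7.5−10.5| = 20 + 3 = 23
d(u, Alpha) = |-10−1.5| + |7.5−(-3.5)| = 11.5 + 11 = 22.5
23 > 22.5, so Alpha is closer.

Alpha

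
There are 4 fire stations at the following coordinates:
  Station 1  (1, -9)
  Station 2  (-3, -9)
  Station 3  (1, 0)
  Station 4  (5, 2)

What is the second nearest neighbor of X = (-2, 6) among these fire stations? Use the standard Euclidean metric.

Since √ is increasing, it suffices to compare squared distances:
d²(X, Station 1) = (-2−1)² + (6−(-9))² = 9 + 225 = 234
d²(X, Station 2) = (-2−(-3))² + (6−(-9))² = 1 + 225 = 226
d²(X, Station 3) = (-2−1)² + (6−0)² = 9 + 36 = 45
d²(X, Station 4) = (-2−5)² + (6−2)² = 49 + 16 = 65
Sorted ascending: Station 3, Station 4, Station 2, … — the second-nearest is Station 4.

Station 4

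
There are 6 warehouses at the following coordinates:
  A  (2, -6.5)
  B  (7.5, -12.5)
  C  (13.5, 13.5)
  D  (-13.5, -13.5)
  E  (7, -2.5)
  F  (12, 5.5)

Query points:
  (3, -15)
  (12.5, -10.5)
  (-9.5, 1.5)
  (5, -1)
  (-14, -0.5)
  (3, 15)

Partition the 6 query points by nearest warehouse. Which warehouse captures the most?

(3, -15) — d² to each: A:73.25, B:26.5, C:922.5, D:274.5, E:172.25, F:501.25 → nearest is B
(12.5, -10.5) — d² to each: A:126.25, B:29, C:577, D:685, E:94.25, F:256.25 → nearest is B
(-9.5, 1.5) — d² to each: A:196.25, B:485, C:673, D:241, E:288.25, F:478.25 → nearest is A
(5, -1) — d² to each: A:39.25, B:138.5, C:282.5, D:498.5, E:6.25, F:91.25 → nearest is E
(-14, -0.5) — d² to each: A:292, B:606.25, C:952.25, D:169.25, E:445, F:712 → nearest is D
(3, 15) — d² to each: A:463.25, B:776.5, C:112.5, D:1084.5, E:322.25, F:171.25 → nearest is C
Tally — A:1, B:2, C:1, D:1, E:1. B captures the most (2).

B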